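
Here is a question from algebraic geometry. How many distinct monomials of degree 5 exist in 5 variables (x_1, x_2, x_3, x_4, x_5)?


The number of degree-5 monomials in 5 variables is C(d+n-1, n-1).
= C(5+5-1, 5-1) = C(9, 4)
= 126

126


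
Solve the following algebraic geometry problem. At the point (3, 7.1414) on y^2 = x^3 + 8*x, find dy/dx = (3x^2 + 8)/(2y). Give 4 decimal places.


Using implicit differentiation of y^2 = x^3 + 8*x:
2y * dy/dx = 3x^2 + 8
dy/dx = (3x^2 + 8)/(2y)
Numerator: 3*3^2 + 8 = 35
Denominator: 2*7.1414 = 14.2828
dy/dx = 35/14.2828 = 2.4505

2.4505


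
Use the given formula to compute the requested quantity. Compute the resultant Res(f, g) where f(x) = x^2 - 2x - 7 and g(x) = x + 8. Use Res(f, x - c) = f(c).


For Res(f, x - c), we evaluate f at x = c.
f(-8) = (-8)^2 - 2*(-8) - 7
= 64 + 16 - 7
= 80 - 7 = 73
Res(f, g) = 73

73


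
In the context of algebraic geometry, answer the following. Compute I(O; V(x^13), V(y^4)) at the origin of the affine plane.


The intersection multiplicity of V(x^a) and V(y^b) at the origin is:
I(O; V(x^13), V(y^4)) = dim_k(k[x,y]/(x^13, y^4))
A basis for k[x,y]/(x^13, y^4) is the set of monomials x^i * y^j
where 0 <= i < 13 and 0 <= j < 4.
The number of such monomials is 13 * 4 = 52

52


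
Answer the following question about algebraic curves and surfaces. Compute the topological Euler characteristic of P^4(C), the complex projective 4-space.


The complex projective space P^4 has one cell in each even real dimension 0, 2, ..., 8.
The cohomology groups are H^{2k}(P^4) = Z for k = 0,...,4, and 0 otherwise.
Euler characteristic = sum of Betti numbers = 1 per even-dimensional cohomology group.
chi(P^4) = 4 + 1 = 5

5


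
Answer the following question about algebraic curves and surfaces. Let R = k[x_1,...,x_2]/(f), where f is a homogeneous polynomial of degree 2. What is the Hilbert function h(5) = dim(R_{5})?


For R = k[x_1,...,x_n]/(f) with f homogeneous of degree e:
The Hilbert series is (1 - t^e)/(1 - t)^n.
So h(d) = C(d+n-1, n-1) - C(d-e+n-1, n-1) for d >= e.
With n=2, e=2, d=5:
C(5+2-1, 2-1) = C(6, 1) = 6
C(5-2+2-1, 2-1) = C(4, 1) = 4
h(5) = 6 - 4 = 2

2


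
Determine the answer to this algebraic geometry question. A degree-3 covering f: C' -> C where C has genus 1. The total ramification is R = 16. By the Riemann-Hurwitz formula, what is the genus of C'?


Riemann-Hurwitz formula: 2g' - 2 = d(2g - 2) + R
Given: d = 3, g = 1, R = 16
2g' - 2 = 3*(2*1 - 2) + 16
2g' - 2 = 3*0 + 16
2g' - 2 = 0 + 16 = 16
2g' = 18
g' = 9

9


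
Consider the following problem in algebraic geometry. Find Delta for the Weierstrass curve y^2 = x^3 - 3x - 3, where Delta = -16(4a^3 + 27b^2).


Compute each component:
4a^3 = 4*(-3)^3 = 4*(-27) = -108
27b^2 = 27*(-3)^2 = 27*9 = 243
4a^3 + 27b^2 = -108 + 243 = 135
Delta = -16*135 = -2160

-2160


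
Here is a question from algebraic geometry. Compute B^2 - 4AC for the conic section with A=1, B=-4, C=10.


The discriminant of a conic Ax^2 + Bxy + Cy^2 + ... = 0 is B^2 - 4AC.
B^2 = (-4)^2 = 16
4AC = 4*1*10 = 40
Discriminant = 16 - 40 = -24

-24


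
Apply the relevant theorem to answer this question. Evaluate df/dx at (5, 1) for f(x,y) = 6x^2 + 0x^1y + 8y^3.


df/dx = 2*6*x^1 + 1*0*x^0*y
At (5,1): 2*6*5^1 + 1*0*5^0*1
= 60 + 0
= 60

60


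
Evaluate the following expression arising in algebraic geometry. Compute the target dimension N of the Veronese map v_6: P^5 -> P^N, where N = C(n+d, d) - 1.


The Veronese embedding v_d: P^n -> P^N maps each point to all
degree-d monomials in n+1 homogeneous coordinates.
N = C(n+d, d) - 1
N = C(5+6, 6) - 1
N = C(11, 6) - 1
C(11, 6) = 462
N = 462 - 1 = 461

461


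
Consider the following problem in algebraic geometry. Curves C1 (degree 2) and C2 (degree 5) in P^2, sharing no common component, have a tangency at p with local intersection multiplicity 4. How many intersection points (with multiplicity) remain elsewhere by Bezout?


By Bezout's theorem, the total intersection number is d1 * d2.
Total = 2 * 5 = 10
Intersection multiplicity at p = 4
Remaining intersections = 10 - 4 = 6

6


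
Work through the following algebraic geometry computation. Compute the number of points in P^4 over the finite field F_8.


P^4(F_8) has (q^(n+1) - 1)/(q - 1) points.
= 8^4 + 8^3 + 8^2 + 8^1 + 8^0
= 4096 + 512 + 64 + 8 + 1
= 4681

4681


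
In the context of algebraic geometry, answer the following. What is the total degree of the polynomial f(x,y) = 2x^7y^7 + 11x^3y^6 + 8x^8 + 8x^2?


Examine each term for its total degree (sum of exponents).
  Term '2x^7y^7' has total degree 7+7 = 14.
  Term '11x^3y^6' has total degree 3+6 = 9.
  Term '8x^8' has total degree 8+0 = 8.
  Term '8x^2' has total degree 2+0 = 2.
The maximum total degree among all terms is 14.

14


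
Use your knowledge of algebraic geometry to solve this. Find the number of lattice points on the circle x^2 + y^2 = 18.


Systematically check integer values of x where x^2 <= 18.
For each valid x, check if 18 - x^2 is a perfect square.
x=3: 18 - 9 = 9, sqrt = 3 (valid)
Total integer solutions found: 4

4


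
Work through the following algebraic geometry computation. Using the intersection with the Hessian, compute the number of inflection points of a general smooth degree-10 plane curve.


For a general smooth plane curve C of degree d, the inflection points are
the intersection of C with its Hessian curve, which has degree 3(d-2).
By Bezout, the total intersection number is d * 3(d-2) = 10 * 24 = 240.
For a general curve every flex is ordinary, so each contributes
multiplicity 1 to C·Hess(C), and the number of distinct inflection
points is 3d(d-2).
Inflection points = 3*10*(10-2) = 3*10*8 = 240

240


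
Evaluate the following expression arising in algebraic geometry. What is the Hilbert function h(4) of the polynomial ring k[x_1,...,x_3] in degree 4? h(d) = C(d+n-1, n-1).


The Hilbert function for the polynomial ring in 3 variables is:
h(d) = C(d+n-1, n-1)
h(4) = C(4+3-1, 3-1) = C(6, 2)
= 6! / (2! * 4!)
= 15

15


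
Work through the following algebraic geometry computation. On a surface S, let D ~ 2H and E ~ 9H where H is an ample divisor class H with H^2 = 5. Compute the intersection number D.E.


Using bilinearity of the intersection pairing on a surface S:
(aH).(bH) = ab * (H.H)
We have H^2 = 5.
D.E = (2H).(9H) = 2*9*5
= 18*5
= 90

90


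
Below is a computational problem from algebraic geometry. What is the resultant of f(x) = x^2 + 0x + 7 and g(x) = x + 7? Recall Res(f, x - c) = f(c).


For Res(f, x - c), we evaluate f at x = c.
f(-7) = (-7)^2 + 0*(-7) + 7
= 49 + 0 + 7
= 49 + 7 = 56
Res(f, g) = 56

56


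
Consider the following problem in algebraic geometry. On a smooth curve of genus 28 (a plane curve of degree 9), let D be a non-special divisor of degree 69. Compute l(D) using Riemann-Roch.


First, compute the genus of a smooth plane curve of degree 9:
g = (d-1)(d-2)/2 = (9-1)(9-2)/2 = 28
For a non-special divisor D (i.e., h^1(D) = 0), Riemann-Roch gives:
l(D) = deg(D) - g + 1
Since deg(D) = 69 >= 2g - 1 = 55, D is non-special.
l(D) = 69 - 28 + 1 = 42

42


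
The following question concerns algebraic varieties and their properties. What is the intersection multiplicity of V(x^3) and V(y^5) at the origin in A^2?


The intersection multiplicity of V(x^a) and V(y^b) at the origin is:
I(O; V(x^3), V(y^5)) = dim_k(k[x,y]/(x^3, y^5))
A basis for k[x,y]/(x^3, y^5) is the set of monomials x^i * y^j
where 0 <= i < 3 and 0 <= j < 5.
The number of such monomials is 3 * 5 = 15

15


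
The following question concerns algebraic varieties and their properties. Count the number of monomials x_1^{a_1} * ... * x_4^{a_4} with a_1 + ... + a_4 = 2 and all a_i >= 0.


The number of degree-2 monomials in 4 variables is C(d+n-1, n-1).
= C(2+4-1, 4-1) = C(5, 3)
= 10

10


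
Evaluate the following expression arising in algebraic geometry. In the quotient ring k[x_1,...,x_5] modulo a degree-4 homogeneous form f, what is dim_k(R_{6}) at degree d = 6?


For R = k[x_1,...,x_n]/(f) with f homogeneous of degree e:
The Hilbert series is (1 - t^e)/(1 - t)^n.
So h(d) = C(d+n-1, n-1) - C(d-e+n-1, n-1) for d >= e.
With n=5, e=4, d=6:
C(6+5-1, 5-1) = C(10, 4) = 210
C(6-4+5-1, 5-1) = C(6, 4) = 15
h(6) = 210 - 15 = 195

195


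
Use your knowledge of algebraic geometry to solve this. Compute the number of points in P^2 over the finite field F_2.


P^2(F_2) has (q^(n+1) - 1)/(q - 1) points.
= 2^2 + 2^1 + 2^0
= 4 + 2 + 1
= 7

7


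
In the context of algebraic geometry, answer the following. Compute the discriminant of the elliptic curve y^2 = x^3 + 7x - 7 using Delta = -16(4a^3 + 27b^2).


Compute each component:
4a^3 = 4*7^3 = 4*343 = 1372
27b^2 = 27*(-7)^2 = 27*49 = 1323
4a^3 + 27b^2 = 1372 + 1323 = 2695
Delta = -16*2695 = -43120

-43120


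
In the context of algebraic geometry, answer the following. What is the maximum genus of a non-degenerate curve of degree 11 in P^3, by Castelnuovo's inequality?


Castelnuovo's bound: write d - 1 = m(r-1) + epsilon with 0 <= epsilon < r-1.
d - 1 = 11 - 1 = 10
r - 1 = 3 - 1 = 2
10 = 5*2 + 0, so m = 5, epsilon = 0
pi(d, r) = m(m-1)(r-1)/2 + m*epsilon
= 5*4*2/2 + 5*0
= 40/2 + 0
= 20 + 0 = 20

20


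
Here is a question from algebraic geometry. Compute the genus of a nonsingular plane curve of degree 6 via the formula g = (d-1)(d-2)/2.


Using the genus formula for smooth plane curves:
g = (d-1)(d-2)/2
g = (6-1)(6-2)/2
g = 5*4/2
g = 20/2 = 10

10


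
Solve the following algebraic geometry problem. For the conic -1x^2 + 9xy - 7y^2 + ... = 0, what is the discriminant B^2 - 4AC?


The discriminant of a conic Ax^2 + Bxy + Cy^2 + ... = 0 is B^2 - 4AC.
B^2 = 9^2 = 81
4AC = 4*(-1)*(-7) = 28
Discriminant = 81 - 28 = 53

53


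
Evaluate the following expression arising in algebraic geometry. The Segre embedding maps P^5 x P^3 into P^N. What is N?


The Segre embedding maps P^m x P^n into P^N via
all products of coordinates from each factor.
N = (m+1)(n+1) - 1
N = (5+1)(3+1) - 1
N = 6*4 - 1
N = 24 - 1 = 23

23


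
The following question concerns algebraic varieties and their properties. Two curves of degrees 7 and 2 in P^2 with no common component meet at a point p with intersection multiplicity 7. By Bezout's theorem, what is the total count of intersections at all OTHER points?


By Bezout's theorem, the total intersection number is d1 * d2.
Total = 7 * 2 = 14
Intersection multiplicity at p = 7
Remaining intersections = 14 - 7 = 7

7


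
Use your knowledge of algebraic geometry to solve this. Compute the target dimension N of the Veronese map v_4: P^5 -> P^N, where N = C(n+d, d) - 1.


The Veronese embedding v_d: P^n -> P^N maps each point to all
degree-d monomials in n+1 homogeneous coordinates.
N = C(n+d, d) - 1
N = C(5+4, 4) - 1
N = C(9, 4) - 1
C(9, 4) = 126
N = 126 - 1 = 125

125


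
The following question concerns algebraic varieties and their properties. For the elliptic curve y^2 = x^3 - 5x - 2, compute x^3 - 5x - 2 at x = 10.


Compute x^3 - 5x - 2 at x = 10:
x^3 = 10^3 = 1000
(-5)*x = (-5)*10 = -50
Sum: 1000 - 50 - 2 = 948

948


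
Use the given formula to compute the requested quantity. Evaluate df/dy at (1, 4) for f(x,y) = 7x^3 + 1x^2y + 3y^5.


df/dy = 1*x^2 + 5*3*y^4
At (1,4): 1*1^2 + 5*3*4^4
= 1 + 3840
= 3841

3841


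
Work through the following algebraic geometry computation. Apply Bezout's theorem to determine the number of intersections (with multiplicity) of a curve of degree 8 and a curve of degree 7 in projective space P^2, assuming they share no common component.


Bezout's theorem states the intersection count equals the product of degrees.
Intersection count = 8 * 7 = 56

56


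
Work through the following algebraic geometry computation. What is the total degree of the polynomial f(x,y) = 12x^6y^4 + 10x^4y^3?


Examine each term for its total degree (sum of exponents).
  Term '12x^6y^4' has total degree 6+4 = 10.
  Term '10x^4y^3' has total degree 4+3 = 7.
The maximum total degree among all terms is 10.

10


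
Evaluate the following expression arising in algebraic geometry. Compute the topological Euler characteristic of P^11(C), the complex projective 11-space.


The complex projective space P^11 has one cell in each even real dimension 0, 2, ..., 22.
The cohomology groups are H^{2k}(P^11) = Z for k = 0,...,11, and 0 otherwise.
Euler characteristic = sum of Betti numbers = 1 per even-dimensional cohomology group.
chi(P^11) = 11 + 1 = 12

12


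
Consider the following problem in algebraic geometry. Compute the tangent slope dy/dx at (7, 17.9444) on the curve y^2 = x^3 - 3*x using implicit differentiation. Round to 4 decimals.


Using implicit differentiation of y^2 = x^3 - 3*x:
2y * dy/dx = 3x^2 - 3
dy/dx = (3x^2 - 3)/(2y)
Numerator: 3*7^2 - 3 = 144
Denominator: 2*17.9444 = 35.8888
dy/dx = 144/35.8888 = 4.0124

4.0124


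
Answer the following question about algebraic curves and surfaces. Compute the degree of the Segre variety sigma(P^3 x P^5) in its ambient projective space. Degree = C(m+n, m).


The degree of the Segre variety P^3 x P^5 is C(m+n, m).
= C(8, 3)
= 56

56


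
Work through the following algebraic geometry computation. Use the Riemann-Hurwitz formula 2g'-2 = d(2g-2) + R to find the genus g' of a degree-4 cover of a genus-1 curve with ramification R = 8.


Riemann-Hurwitz formula: 2g' - 2 = d(2g - 2) + R
Given: d = 4, g = 1, R = 8
2g' - 2 = 4*(2*1 - 2) + 8
2g' - 2 = 4*0 + 8
2g' - 2 = 0 + 8 = 8
2g' = 10
g' = 5

5


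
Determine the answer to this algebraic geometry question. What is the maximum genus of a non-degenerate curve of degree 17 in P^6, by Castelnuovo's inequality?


Castelnuovo's bound: write d - 1 = m(r-1) + epsilon with 0 <= epsilon < r-1.
d - 1 = 17 - 1 = 16
r - 1 = 6 - 1 = 5
16 = 3*5 + 1, so m = 3, epsilon = 1
pi(d, r) = m(m-1)(r-1)/2 + m*epsilon
= 3*2*5/2 + 3*1
= 30/2 + 3
= 15 + 3 = 18

18


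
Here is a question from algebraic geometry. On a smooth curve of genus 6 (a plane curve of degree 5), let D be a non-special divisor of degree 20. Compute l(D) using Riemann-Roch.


First, compute the genus of a smooth plane curve of degree 5:
g = (d-1)(d-2)/2 = (5-1)(5-2)/2 = 6
For a non-special divisor D (i.e., h^1(D) = 0), Riemann-Roch gives:
l(D) = deg(D) - g + 1
Since deg(D) = 20 >= 2g - 1 = 11, D is non-special.
l(D) = 20 - 6 + 1 = 15

15


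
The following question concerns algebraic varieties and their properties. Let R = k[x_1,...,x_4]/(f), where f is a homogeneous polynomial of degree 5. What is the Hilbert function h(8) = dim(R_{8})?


For R = k[x_1,...,x_n]/(f) with f homogeneous of degree e:
The Hilbert series is (1 - t^e)/(1 - t)^n.
So h(d) = C(d+n-1, n-1) - C(d-e+n-1, n-1) for d >= e.
With n=4, e=5, d=8:
C(8+4-1, 4-1) = C(11, 3) = 165
C(8-5+4-1, 4-1) = C(6, 3) = 20
h(8) = 165 - 20 = 145

145


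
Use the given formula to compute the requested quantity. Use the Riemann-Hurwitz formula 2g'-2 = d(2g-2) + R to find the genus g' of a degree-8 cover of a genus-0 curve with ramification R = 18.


Riemann-Hurwitz formula: 2g' - 2 = d(2g - 2) + R
Given: d = 8, g = 0, R = 18
2g' - 2 = 8*(2*0 - 2) + 18
2g' - 2 = 8*(-2) + 18
2g' - 2 = -16 + 18 = 2
2g' = 4
g' = 2

2


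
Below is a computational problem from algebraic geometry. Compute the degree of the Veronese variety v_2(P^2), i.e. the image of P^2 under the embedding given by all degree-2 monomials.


The Veronese variety v_2(P^2) has degree d^r.
d^r = 2^2 = 4

4


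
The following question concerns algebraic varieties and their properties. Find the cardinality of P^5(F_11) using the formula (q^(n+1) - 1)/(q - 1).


P^5(F_11) has (q^(n+1) - 1)/(q - 1) points.
= 11^5 + 11^4 + 11^3 + 11^2 + 11^1 + 11^0
= 161051 + 14641 + 1331 + 121 + 11 + 1
= 177156

177156


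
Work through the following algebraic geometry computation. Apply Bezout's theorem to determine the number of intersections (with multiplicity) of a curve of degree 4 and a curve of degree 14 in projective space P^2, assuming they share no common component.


Bezout's theorem states the intersection count equals the product of degrees.
Intersection count = 4 * 14 = 56

56


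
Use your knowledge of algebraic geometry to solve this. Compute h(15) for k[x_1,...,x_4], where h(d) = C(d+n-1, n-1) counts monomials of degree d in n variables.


The Hilbert function for the polynomial ring in 4 variables is:
h(d) = C(d+n-1, n-1)
h(15) = C(15+4-1, 4-1) = C(18, 3)
= 18! / (3! * 15!)
= 816

816


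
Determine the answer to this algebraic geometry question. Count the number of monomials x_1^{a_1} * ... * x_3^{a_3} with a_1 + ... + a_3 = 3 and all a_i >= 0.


The number of degree-3 monomials in 3 variables is C(d+n-1, n-1).
= C(3+3-1, 3-1) = C(5, 2)
= 10

10


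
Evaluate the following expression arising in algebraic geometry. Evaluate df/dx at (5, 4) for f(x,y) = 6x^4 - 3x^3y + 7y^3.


df/dx = 4*6*x^3 + 3*(-3)*x^2*y
At (5,4): 4*6*5^3 + 3*(-3)*5^2*4
= 3000 - 900
= 2100

2100


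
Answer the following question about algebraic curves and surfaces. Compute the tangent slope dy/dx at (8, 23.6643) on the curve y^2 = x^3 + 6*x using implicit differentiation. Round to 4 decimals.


Using implicit differentiation of y^2 = x^3 + 6*x:
2y * dy/dx = 3x^2 + 6
dy/dx = (3x^2 + 6)/(2y)
Numerator: 3*8^2 + 6 = 198
Denominator: 2*23.6643 = 47.3286
dy/dx = 198/47.3286 = 4.1835

4.1835


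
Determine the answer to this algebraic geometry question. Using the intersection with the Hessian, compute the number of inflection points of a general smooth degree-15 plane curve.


For a general smooth plane curve C of degree d, the inflection points are
the intersection of C with its Hessian curve, which has degree 3(d-2).
By Bezout, the total intersection number is d * 3(d-2) = 15 * 39 = 585.
For a general curve every flex is ordinary, so each contributes
multiplicity 1 to C·Hess(C), and the number of distinct inflection
points is 3d(d-2).
Inflection points = 3*15*(15-2) = 3*15*13 = 585

585


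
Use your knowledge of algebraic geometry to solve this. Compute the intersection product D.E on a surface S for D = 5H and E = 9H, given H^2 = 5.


Using bilinearity of the intersection pairing on a surface S:
(aH).(bH) = ab * (H.H)
We have H^2 = 5.
D.E = (5H).(9H) = 5*9*5
= 45*5
= 225

225


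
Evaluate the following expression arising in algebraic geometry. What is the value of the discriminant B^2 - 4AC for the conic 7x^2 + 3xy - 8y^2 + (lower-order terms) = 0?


The discriminant of a conic Ax^2 + Bxy + Cy^2 + ... = 0 is B^2 - 4AC.
B^2 = 3^2 = 9
4AC = 4*7*(-8) = -224
Discriminant = 9 + 224 = 233

233


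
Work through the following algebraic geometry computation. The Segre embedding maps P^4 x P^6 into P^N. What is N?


The Segre embedding maps P^m x P^n into P^N via
all products of coordinates from each factor.
N = (m+1)(n+1) - 1
N = (4+1)(6+1) - 1
N = 5*7 - 1
N = 35 - 1 = 34

34


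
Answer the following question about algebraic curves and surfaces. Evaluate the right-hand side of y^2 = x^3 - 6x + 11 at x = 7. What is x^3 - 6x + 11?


Compute x^3 - 6x + 11 at x = 7:
x^3 = 7^3 = 343
(-6)*x = (-6)*7 = -42
Sum: 343 - 42 + 11 = 312

312


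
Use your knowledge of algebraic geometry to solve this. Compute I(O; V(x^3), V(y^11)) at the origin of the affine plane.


The intersection multiplicity of V(x^a) and V(y^b) at the origin is:
I(O; V(x^3), V(y^11)) = dim_k(k[x,y]/(x^3, y^11))
A basis for k[x,y]/(x^3, y^11) is the set of monomials x^i * y^j
where 0 <= i < 3 and 0 <= j < 11.
The number of such monomials is 3 * 11 = 33

33


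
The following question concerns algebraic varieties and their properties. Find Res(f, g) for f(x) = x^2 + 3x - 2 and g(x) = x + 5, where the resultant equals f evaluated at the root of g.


For Res(f, x - c), we evaluate f at x = c.
f(-5) = (-5)^2 + 3*(-5) - 2
= 25 - 15 - 2
= 10 - 2 = 8
Res(f, g) = 8

8


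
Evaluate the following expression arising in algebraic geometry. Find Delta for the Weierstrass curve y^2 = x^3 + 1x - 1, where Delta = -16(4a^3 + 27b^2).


Compute each component:
4a^3 = 4*1^3 = 4*1 = 4
27b^2 = 27*(-1)^2 = 27*1 = 27
4a^3 + 27b^2 = 4 + 27 = 31
Delta = -16*31 = -496

-496


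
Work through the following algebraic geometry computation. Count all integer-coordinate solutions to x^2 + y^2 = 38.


Systematically check integer values of x where x^2 <= 38.
For each valid x, check if 38 - x^2 is a perfect square.
Total integer solutions found: 0

0


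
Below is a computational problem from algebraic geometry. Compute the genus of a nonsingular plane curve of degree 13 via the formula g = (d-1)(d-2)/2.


Using the genus formula for smooth plane curves:
g = (d-1)(d-2)/2
g = (13-1)(13-2)/2
g = 12*11/2
g = 132/2 = 66

66


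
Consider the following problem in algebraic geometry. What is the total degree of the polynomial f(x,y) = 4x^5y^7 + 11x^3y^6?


Examine each term for its total degree (sum of exponents).
  Term '4x^5y^7' has total degree 5+7 = 12.
  Term '11x^3y^6' has total degree 3+6 = 9.
The maximum total degree among all terms is 12.

12


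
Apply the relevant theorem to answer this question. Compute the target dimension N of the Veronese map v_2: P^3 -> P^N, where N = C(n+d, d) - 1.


The Veronese embedding v_d: P^n -> P^N maps each point to all
degree-d monomials in n+1 homogeneous coordinates.
N = C(n+d, d) - 1
N = C(3+2, 2) - 1
N = C(5, 2) - 1
C(5, 2) = 10
N = 10 - 1 = 9

9


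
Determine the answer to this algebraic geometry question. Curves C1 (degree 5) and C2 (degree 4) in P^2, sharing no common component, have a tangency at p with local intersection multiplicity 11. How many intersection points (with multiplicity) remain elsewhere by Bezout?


By Bezout's theorem, the total intersection number is d1 * d2.
Total = 5 * 4 = 20
Intersection multiplicity at p = 11
Remaining intersections = 20 - 11 = 9

9


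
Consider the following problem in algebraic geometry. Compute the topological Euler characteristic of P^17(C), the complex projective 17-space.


The complex projective space P^17 has one cell in each even real dimension 0, 2, ..., 34.
The cohomology groups are H^{2k}(P^17) = Z for k = 0,...,17, and 0 otherwise.
Euler characteristic = sum of Betti numbers = 1 per even-dimensional cohomology group.
chi(P^17) = 17 + 1 = 18

18


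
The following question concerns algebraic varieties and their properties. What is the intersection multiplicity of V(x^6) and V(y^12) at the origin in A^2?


The intersection multiplicity of V(x^a) and V(y^b) at the origin is:
I(O; V(x^6), V(y^12)) = dim_k(k[x,y]/(x^6, y^12))
A basis for k[x,y]/(x^6, y^12) is the set of monomials x^i * y^j
where 0 <= i < 6 and 0 <= j < 12.
The number of such monomials is 6 * 12 = 72

72


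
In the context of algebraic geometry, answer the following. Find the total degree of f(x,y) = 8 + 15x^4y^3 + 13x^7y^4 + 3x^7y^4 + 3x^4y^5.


Examine each term for its total degree (sum of exponents).
  Term '8' has total degree 0+0 = 0.
  Term '15x^4y^3' has total degree 4+3 = 7.
  Term '13x^7y^4' has total degree 7+4 = 11.
  Term '3x^7y^4' has total degree 7+4 = 11.
  Term '3x^4y^5' has total degree 4+5 = 9.
The maximum total degree among all terms is 11.

11


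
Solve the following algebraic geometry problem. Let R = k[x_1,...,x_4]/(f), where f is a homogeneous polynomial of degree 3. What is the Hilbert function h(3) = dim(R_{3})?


For R = k[x_1,...,x_n]/(f) with f homogeneous of degree e:
The Hilbert series is (1 - t^e)/(1 - t)^n.
So h(d) = C(d+n-1, n-1) - C(d-e+n-1, n-1) for d >= e.
With n=4, e=3, d=3:
C(3+4-1, 4-1) = C(6, 3) = 20
C(3-3+4-1, 4-1) = C(3, 3) = 1
h(3) = 20 - 1 = 19

19


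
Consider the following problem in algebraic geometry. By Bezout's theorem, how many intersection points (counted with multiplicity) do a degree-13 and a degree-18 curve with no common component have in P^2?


Bezout's theorem states the intersection count equals the product of degrees.
Intersection count = 13 * 18 = 234

234


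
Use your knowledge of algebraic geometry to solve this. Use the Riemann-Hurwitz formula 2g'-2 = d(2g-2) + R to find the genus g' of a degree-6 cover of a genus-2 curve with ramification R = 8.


Riemann-Hurwitz formula: 2g' - 2 = d(2g - 2) + R
Given: d = 6, g = 2, R = 8
2g' - 2 = 6*(2*2 - 2) + 8
2g' - 2 = 6*2 + 8
2g' - 2 = 12 + 8 = 20
2g' = 22
g' = 11

11


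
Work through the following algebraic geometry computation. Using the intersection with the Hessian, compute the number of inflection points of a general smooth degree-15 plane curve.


For a general smooth plane curve C of degree d, the inflection points are
the intersection of C with its Hessian curve, which has degree 3(d-2).
By Bezout, the total intersection number is d * 3(d-2) = 15 * 39 = 585.
For a general curve every flex is ordinary, so each contributes
multiplicity 1 to C·Hess(C), and the number of distinct inflection
points is 3d(d-2).
Inflection points = 3*15*(15-2) = 3*15*13 = 585

585


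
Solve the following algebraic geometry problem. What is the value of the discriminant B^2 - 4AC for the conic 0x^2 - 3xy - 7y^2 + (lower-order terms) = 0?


The discriminant of a conic Ax^2 + Bxy + Cy^2 + ... = 0 is B^2 - 4AC.
B^2 = (-3)^2 = 9
4AC = 4*0*(-7) = 0
Discriminant = 9 + 0 = 9

9


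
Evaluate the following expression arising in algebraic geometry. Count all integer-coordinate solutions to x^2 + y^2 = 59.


Systematically check integer values of x where x^2 <= 59.
For each valid x, check if 59 - x^2 is a perfect square.
Total integer solutions found: 0

0


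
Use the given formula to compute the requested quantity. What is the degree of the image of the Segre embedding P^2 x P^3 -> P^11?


The degree of the Segre variety P^2 x P^3 is C(m+n, m).
= C(5, 2)
= 10

10


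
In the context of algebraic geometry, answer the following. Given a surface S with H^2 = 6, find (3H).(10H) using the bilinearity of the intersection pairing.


Using bilinearity of the intersection pairing on a surface S:
(aH).(bH) = ab * (H.H)
We have H^2 = 6.
D.E = (3H).(10H) = 3*10*6
= 30*6
= 180

180


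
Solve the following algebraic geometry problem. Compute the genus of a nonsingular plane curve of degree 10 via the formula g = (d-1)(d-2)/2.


Using the genus formula for smooth plane curves:
g = (d-1)(d-2)/2
g = (10-1)(10-2)/2
g = 9*8/2
g = 72/2 = 36

36


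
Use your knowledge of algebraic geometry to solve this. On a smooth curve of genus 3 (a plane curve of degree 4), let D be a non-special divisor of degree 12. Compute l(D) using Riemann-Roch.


First, compute the genus of a smooth plane curve of degree 4:
g = (d-1)(d-2)/2 = (4-1)(4-2)/2 = 3
For a non-special divisor D (i.e., h^1(D) = 0), Riemann-Roch gives:
l(D) = deg(D) - g + 1
Since deg(D) = 12 >= 2g - 1 = 5, D is non-special.
l(D) = 12 - 3 + 1 = 10

10


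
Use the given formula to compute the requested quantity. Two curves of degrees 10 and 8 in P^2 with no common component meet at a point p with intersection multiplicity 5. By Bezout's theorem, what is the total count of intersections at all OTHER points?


By Bezout's theorem, the total intersection number is d1 * d2.
Total = 10 * 8 = 80
Intersection multiplicity at p = 5
Remaining intersections = 80 - 5 = 75

75


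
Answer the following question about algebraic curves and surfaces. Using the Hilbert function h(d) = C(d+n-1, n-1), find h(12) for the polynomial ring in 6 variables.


The Hilbert function for the polynomial ring in 6 variables is:
h(d) = C(d+n-1, n-1)
h(12) = C(12+6-1, 6-1) = C(17, 5)
= 17! / (5! * 12!)
= 6188

6188


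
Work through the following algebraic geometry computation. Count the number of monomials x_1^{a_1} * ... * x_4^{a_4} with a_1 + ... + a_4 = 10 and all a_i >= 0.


The number of degree-10 monomials in 4 variables is C(d+n-1, n-1).
= C(10+4-1, 4-1) = C(13, 3)
= 286

286


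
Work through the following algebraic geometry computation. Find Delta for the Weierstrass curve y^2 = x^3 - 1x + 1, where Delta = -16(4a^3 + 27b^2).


Compute each component:
4a^3 = 4*(-1)^3 = 4*(-1) = -4
27b^2 = 27*1^2 = 27*1 = 27
4a^3 + 27b^2 = -4 + 27 = 23
Delta = -16*23 = -368

-368


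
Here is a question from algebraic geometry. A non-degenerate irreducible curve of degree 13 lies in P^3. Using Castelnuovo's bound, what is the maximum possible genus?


Castelnuovo's bound: write d - 1 = m(r-1) + epsilon with 0 <= epsilon < r-1.
d - 1 = 13 - 1 = 12
r - 1 = 3 - 1 = 2
12 = 6*2 + 0, so m = 6, epsilon = 0
pi(d, r) = m(m-1)(r-1)/2 + m*epsilon
= 6*5*2/2 + 6*0
= 60/2 + 0
= 30 + 0 = 30

30


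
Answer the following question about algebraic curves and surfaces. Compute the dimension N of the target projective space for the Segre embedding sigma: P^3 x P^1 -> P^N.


The Segre embedding maps P^m x P^n into P^N via
all products of coordinates from each factor.
N = (m+1)(n+1) - 1
N = (3+1)(1+1) - 1
N = 4*2 - 1
N = 8 - 1 = 7

7


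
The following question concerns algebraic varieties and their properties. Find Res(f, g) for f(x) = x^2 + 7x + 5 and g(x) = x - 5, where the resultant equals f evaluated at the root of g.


For Res(f, x - c), we evaluate f at x = c.
f(5) = 5^2 + 7*5 + 5
= 25 + 35 + 5
= 60 + 5 = 65
Res(f, g) = 65

65


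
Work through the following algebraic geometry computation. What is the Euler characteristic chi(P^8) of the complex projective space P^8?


The complex projective space P^8 has one cell in each even real dimension 0, 2, ..., 16.
The cohomology groups are H^{2k}(P^8) = Z for k = 0,...,8, and 0 otherwise.
Euler characteristic = sum of Betti numbers = 1 per even-dimensional cohomology group.
chi(P^8) = 8 + 1 = 9

9


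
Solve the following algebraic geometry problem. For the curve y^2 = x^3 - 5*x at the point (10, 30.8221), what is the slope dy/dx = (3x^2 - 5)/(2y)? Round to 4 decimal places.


Using implicit differentiation of y^2 = x^3 - 5*x:
2y * dy/dx = 3x^2 - 5
dy/dx = (3x^2 - 5)/(2y)
Numerator: 3*10^2 - 5 = 295
Denominator: 2*30.8221 = 61.6442
dy/dx = 295/61.6442 = 4.7855

4.7855


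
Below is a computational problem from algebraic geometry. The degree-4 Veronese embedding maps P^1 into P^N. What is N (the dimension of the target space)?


The Veronese embedding v_d: P^n -> P^N maps each point to all
degree-d monomials in n+1 homogeneous coordinates.
N = C(n+d, d) - 1
N = C(1+4, 4) - 1
N = C(5, 4) - 1
C(5, 4) = 5
N = 5 - 1 = 4

4


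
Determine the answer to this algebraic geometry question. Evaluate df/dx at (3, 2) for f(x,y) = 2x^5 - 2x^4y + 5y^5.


df/dx = 5*2*x^4 + 4*(-2)*x^3*y
At (3,2): 5*2*3^4 + 4*(-2)*3^3*2
= 810 - 432
= 378

378


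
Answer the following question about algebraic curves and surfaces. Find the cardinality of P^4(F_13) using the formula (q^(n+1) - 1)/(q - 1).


P^4(F_13) has (q^(n+1) - 1)/(q - 1) points.
= 13^4 + 13^3 + 13^2 + 13^1 + 13^0
= 28561 + 2197 + 169 + 13 + 1
= 30941

30941


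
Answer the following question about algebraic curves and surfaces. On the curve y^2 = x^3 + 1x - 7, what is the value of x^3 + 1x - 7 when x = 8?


Compute x^3 + 1x - 7 at x = 8:
x^3 = 8^3 = 512
1*x = 1*8 = 8
Sum: 512 + 8 - 7 = 513

513


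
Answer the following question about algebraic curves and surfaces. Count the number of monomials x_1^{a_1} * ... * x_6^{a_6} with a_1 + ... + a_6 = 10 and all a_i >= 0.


The number of degree-10 monomials in 6 variables is C(d+n-1, n-1).
= C(10+6-1, 6-1) = C(15, 5)
= 3003

3003


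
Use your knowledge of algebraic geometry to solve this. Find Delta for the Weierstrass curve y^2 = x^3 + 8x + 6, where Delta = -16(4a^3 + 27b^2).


Compute each component:
4a^3 = 4*8^3 = 4*512 = 2048
27b^2 = 27*6^2 = 27*36 = 972
4a^3 + 27b^2 = 2048 + 972 = 3020
Delta = -16*3020 = -48320

-48320


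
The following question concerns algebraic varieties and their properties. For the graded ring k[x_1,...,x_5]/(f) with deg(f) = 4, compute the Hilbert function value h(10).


For R = k[x_1,...,x_n]/(f) with f homogeneous of degree e:
The Hilbert series is (1 - t^e)/(1 - t)^n.
So h(d) = C(d+n-1, n-1) - C(d-e+n-1, n-1) for d >= e.
With n=5, e=4, d=10:
C(10+5-1, 5-1) = C(14, 4) = 1001
C(10-4+5-1, 5-1) = C(10, 4) = 210
h(10) = 1001 - 210 = 791

791


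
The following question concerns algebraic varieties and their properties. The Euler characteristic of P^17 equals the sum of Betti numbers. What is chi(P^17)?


The complex projective space P^17 has one cell in each even real dimension 0, 2, ..., 34.
The cohomology groups are H^{2k}(P^17) = Z for k = 0,...,17, and 0 otherwise.
Euler characteristic = sum of Betti numbers = 1 per even-dimensional cohomology group.
chi(P^17) = 17 + 1 = 18

18


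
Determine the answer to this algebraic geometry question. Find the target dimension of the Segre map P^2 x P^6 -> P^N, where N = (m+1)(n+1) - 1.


The Segre embedding maps P^m x P^n into P^N via
all products of coordinates from each factor.
N = (m+1)(n+1) - 1
N = (2+1)(6+1) - 1
N = 3*7 - 1
N = 21 - 1 = 20

20


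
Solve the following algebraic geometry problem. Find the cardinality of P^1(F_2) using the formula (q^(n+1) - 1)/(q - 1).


P^1(F_2) has (q^(n+1) - 1)/(q - 1) points.
= 2^1 + 2^0
= 2 + 1
= 3

3


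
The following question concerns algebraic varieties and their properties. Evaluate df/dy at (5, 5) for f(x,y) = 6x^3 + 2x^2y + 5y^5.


df/dy = 2*x^2 + 5*5*y^4
At (5,5): 2*5^2 + 5*5*5^4
= 50 + 15625
= 15675

15675


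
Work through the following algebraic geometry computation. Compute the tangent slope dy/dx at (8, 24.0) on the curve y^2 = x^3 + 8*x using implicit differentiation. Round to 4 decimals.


Using implicit differentiation of y^2 = x^3 + 8*x:
2y * dy/dx = 3x^2 + 8
dy/dx = (3x^2 + 8)/(2y)
Numerator: 3*8^2 + 8 = 200
Denominator: 2*24.0 = 48.0
dy/dx = 200/48.0 = 4.1667

4.1667


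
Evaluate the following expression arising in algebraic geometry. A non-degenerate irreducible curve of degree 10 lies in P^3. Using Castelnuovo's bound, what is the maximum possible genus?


Castelnuovo's bound: write d - 1 = m(r-1) + epsilon with 0 <= epsilon < r-1.
d - 1 = 10 - 1 = 9
r - 1 = 3 - 1 = 2
9 = 4*2 + 1, so m = 4, epsilon = 1
pi(d, r) = m(m-1)(r-1)/2 + m*epsilon
= 4*3*2/2 + 4*1
= 24/2 + 4
= 12 + 4 = 16

16


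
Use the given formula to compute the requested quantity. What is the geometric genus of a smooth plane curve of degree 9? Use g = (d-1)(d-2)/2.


Using the genus formula for smooth plane curves:
g = (d-1)(d-2)/2
g = (9-1)(9-2)/2
g = 8*7/2
g = 56/2 = 28

28


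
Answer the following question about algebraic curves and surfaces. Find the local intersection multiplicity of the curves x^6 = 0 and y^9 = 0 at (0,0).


The intersection multiplicity of V(x^a) and V(y^b) at the origin is:
I(O; V(x^6), V(y^9)) = dim_k(k[x,y]/(x^6, y^9))
A basis for k[x,y]/(x^6, y^9) is the set of monomials x^i * y^j
where 0 <= i < 6 and 0 <= j < 9.
The number of such monomials is 6 * 9 = 54

54


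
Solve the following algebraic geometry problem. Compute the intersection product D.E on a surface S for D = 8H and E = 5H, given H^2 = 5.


Using bilinearity of the intersection pairing on a surface S:
(aH).(bH) = ab * (H.H)
We have H^2 = 5.
D.E = (8H).(5H) = 8*5*5
= 40*5
= 200

200


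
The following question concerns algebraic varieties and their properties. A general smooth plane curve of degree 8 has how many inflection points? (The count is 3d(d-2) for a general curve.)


For a general smooth plane curve C of degree d, the inflection points are
the intersection of C with its Hessian curve, which has degree 3(d-2).
By Bezout, the total intersection number is d * 3(d-2) = 8 * 18 = 144.
For a general curve every flex is ordinary, so each contributes
multiplicity 1 to C·Hess(C), and the number of distinct inflection
points is 3d(d-2).
Inflection points = 3*8*(8-2) = 3*8*6 = 144

144


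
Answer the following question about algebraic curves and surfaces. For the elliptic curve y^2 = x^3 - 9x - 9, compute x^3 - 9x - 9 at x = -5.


Compute x^3 - 9x - 9 at x = -5:
x^3 = (-5)^3 = -125
(-9)*x = (-9)*(-5) = 45
Sum: -125 + 45 - 9 = -89

-89


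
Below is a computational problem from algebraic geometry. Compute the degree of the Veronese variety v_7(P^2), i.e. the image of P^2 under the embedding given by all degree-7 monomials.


The Veronese variety v_7(P^2) has degree d^r.
d^r = 7^2 = 49

49


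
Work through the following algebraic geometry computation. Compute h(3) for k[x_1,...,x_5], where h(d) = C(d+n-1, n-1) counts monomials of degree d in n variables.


The Hilbert function for the polynomial ring in 5 variables is:
h(d) = C(d+n-1, n-1)
h(3) = C(3+5-1, 5-1) = C(7, 4)
= 7! / (4! * 3!)
= 35

35


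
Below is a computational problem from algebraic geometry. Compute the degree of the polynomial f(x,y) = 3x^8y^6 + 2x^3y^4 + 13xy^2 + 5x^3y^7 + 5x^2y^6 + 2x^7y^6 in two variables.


Examine each term for its total degree (sum of exponents).
  Term '3x^8y^6' has total degree 8+6 = 14.
  Term '2x^3y^4' has total degree 3+4 = 7.
  Term '13xy^2' has total degree 1+2 = 3.
  Term '5x^3y^7' has total degree 3+7 = 10.
  Term '5x^2y^6' has total degree 2+6 = 8.
  Term '2x^7y^6' has total degree 7+6 = 13.
The maximum total degree among all terms is 14.

14


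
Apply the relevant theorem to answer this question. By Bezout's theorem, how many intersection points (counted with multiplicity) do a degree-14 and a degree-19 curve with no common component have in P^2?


Bezout's theorem states the intersection count equals the product of degrees.
Intersection count = 14 * 19 = 266

266


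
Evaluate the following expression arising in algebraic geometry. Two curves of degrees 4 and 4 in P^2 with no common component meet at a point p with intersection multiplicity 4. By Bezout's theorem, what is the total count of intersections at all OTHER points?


By Bezout's theorem, the total intersection number is d1 * d2.
Total = 4 * 4 = 16
Intersection multiplicity at p = 4
Remaining intersections = 16 - 4 = 12

12


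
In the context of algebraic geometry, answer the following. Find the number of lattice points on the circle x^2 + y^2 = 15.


Systematically check integer values of x where x^2 <= 15.
For each valid x, check if 15 - x^2 is a perfect square.
Total integer solutions found: 0

0


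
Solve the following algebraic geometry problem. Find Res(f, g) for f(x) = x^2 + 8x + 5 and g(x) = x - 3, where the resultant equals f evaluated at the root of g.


For Res(f, x - c), we evaluate f at x = c.
f(3) = 3^2 + 8*3 + 5
= 9 + 24 + 5
= 33 + 5 = 38
Res(f, g) = 38

38


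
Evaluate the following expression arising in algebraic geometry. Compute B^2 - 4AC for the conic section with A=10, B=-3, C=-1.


The discriminant of a conic Ax^2 + Bxy + Cy^2 + ... = 0 is B^2 - 4AC.
B^2 = (-3)^2 = 9
4AC = 4*10*(-1) = -40
Discriminant = 9 + 40 = 49

49


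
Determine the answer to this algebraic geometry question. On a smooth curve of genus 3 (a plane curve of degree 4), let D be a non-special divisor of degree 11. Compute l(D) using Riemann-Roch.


First, compute the genus of a smooth plane curve of degree 4:
g = (d-1)(d-2)/2 = (4-1)(4-2)/2 = 3
For a non-special divisor D (i.e., h^1(D) = 0), Riemann-Roch gives:
l(D) = deg(D) - g + 1
Since deg(D) = 11 >= 2g - 1 = 5, D is non-special.
l(D) = 11 - 3 + 1 = 9

9


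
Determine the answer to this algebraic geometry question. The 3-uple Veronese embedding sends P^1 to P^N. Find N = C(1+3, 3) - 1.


The Veronese embedding v_d: P^n -> P^N maps each point to all
degree-d monomials in n+1 homogeneous coordinates.
N = C(n+d, d) - 1
N = C(1+3, 3) - 1
N = C(4, 3) - 1
C(4, 3) = 4
N = 4 - 1 = 3

3


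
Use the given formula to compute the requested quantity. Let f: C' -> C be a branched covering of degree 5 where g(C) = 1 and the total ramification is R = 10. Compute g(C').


Riemann-Hurwitz formula: 2g' - 2 = d(2g - 2) + R
Given: d = 5, g = 1, R = 10
2g' - 2 = 5*(2*1 - 2) + 10
2g' - 2 = 5*0 + 10
2g' - 2 = 0 + 10 = 10
2g' = 12
g' = 6

6
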